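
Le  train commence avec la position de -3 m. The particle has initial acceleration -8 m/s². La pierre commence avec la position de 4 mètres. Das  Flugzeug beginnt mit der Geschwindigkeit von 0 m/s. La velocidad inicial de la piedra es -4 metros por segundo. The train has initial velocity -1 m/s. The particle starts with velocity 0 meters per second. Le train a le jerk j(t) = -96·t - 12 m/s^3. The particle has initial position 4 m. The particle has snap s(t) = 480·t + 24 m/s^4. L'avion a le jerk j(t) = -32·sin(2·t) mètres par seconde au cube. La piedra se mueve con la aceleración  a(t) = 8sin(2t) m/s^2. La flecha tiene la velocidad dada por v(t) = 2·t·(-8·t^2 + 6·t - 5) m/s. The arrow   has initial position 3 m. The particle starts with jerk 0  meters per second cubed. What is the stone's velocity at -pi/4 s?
To solve this, we need to take 1 antiderivative of our acceleration equation a(t) = 8·sin(2·t). Integrating acceleration and using the initial condition v(0) = -4, we get v(t) = -4·cos(2·t). We have velocity v(t) = -4·cos(2·t). Substituting t = -pi/4: v(-pi/4) = 0.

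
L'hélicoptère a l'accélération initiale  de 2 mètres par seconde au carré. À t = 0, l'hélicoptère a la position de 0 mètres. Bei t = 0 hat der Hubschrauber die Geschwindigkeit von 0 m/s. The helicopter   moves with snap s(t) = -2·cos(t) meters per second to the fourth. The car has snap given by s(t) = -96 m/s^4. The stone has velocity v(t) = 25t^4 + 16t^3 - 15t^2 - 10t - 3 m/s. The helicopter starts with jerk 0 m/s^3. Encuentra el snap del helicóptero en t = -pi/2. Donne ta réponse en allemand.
Aus der Gleichung für den Snap s(t) = -2·cos(t), setzen wir t = -pi/2 ein und erhalten s = 0.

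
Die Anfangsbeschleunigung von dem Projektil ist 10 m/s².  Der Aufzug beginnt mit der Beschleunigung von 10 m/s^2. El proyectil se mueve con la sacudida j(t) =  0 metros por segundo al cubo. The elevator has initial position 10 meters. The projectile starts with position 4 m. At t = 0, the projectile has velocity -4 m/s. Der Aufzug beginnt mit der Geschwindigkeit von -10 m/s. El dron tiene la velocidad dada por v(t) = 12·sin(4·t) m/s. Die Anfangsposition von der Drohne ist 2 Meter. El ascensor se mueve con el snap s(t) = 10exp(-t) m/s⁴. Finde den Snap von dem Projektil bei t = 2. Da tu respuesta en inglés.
We must differentiate our jerk equation j(t) = 0 1 time. Taking d/dt of j(t), we find s(t) = 0. From the given snap equation s(t) = 0, we substitute t = 2 to get s = 0.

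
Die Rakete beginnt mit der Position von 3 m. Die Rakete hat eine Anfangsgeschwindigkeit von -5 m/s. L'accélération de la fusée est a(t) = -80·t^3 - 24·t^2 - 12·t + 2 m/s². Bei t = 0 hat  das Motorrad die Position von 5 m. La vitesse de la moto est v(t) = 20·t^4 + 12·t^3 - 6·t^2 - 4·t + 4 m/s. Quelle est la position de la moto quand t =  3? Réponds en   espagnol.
Partiendo de la velocidad v(t) = 20·t^4 + 12·t^3 - 6·t^2 - 4·t + 4, tomamos 1 integral. La integral de la velocidad es la posición. Usando x(0) = 5, obtenemos x(t) = 4·t^5 + 3·t^4 - 2·t^3 - 2·t^2 + 4·t + 5. Usando x(t) = 4·t^5 + 3·t^4 - 2·t^3 - 2·t^2 + 4·t + 5 y sustituyendo t = 3, encontramos x = 1160.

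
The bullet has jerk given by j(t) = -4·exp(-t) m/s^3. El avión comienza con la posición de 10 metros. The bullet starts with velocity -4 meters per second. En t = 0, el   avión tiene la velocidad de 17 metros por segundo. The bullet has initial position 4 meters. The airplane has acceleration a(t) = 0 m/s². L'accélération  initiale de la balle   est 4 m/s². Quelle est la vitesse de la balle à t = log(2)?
Pour résoudre ceci, nous devons prendre 2 intégrales de notre équation du jerk j(t) = -4·exp(-t). La primitive du jerk est l'accélération. En utilisant a(0) = 4, nous obtenons a(t) = 4·exp(-t). En prenant ∫a(t)dt et en appliquant v(0) = -4, nous trouvons v(t) = -4·exp(-t). En utilisant v(t) = -4·exp(-t) et en substituant t = log(2), nous trouvons v = -2.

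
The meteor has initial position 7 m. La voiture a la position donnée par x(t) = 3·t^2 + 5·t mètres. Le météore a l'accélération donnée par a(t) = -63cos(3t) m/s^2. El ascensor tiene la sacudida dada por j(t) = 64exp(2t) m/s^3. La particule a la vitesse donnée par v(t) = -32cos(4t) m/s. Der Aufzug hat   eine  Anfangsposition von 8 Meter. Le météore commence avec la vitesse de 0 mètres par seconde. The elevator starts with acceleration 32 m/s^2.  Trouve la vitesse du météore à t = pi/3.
En partant de l'accélération a(t) = -63·cos(3·t), nous prenons 1 intégrale. En prenant ∫a(t)dt et en appliquant v(0) = 0, nous trouvons v(t) = -21·sin(3·t). En utilisant v(t) = -21·sin(3·t) et en substituant t = pi/3, nous trouvons v = 0.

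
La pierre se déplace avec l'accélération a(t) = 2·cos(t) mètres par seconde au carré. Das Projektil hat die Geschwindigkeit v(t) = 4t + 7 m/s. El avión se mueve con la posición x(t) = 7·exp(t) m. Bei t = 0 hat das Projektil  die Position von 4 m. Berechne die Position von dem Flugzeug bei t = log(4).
Mit x(t) = 7·exp(t) und Einsetzen von t = log(4), finden wir x = 28.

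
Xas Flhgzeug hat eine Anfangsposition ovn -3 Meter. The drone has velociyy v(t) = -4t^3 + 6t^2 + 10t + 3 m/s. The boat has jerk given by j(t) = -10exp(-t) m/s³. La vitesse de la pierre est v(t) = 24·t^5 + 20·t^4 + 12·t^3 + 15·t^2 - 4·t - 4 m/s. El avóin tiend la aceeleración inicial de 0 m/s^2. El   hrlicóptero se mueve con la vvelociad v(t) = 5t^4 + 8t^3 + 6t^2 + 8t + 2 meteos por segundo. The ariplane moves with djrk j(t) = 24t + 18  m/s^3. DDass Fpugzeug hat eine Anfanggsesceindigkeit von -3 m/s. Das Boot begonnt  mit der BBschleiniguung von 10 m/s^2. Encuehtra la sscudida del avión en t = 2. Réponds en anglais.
Using j(t) = 24·t + 18 and substituting t = 2, we find j = 66.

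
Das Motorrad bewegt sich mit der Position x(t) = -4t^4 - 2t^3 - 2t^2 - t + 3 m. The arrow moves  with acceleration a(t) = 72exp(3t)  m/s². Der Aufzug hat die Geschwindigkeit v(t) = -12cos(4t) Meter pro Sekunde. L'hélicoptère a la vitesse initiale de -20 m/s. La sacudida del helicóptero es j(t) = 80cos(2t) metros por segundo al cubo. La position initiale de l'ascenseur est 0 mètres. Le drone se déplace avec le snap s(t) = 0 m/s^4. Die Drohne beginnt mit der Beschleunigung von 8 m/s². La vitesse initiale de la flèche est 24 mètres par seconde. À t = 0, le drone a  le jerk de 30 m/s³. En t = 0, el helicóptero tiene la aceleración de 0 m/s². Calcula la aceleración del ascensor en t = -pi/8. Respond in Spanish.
Para resolver esto, necesitamos tomar 1 derivada de nuestra ecuación de la velocidad v(t) = -12·cos(4·t). Tomando d/dt de v(t), encontramos a(t) = 48·sin(4·t). Tenemos la aceleración a(t) = 48·sin(4·t). Sustituyendo t = -pi/8: a(-pi/8) = -48.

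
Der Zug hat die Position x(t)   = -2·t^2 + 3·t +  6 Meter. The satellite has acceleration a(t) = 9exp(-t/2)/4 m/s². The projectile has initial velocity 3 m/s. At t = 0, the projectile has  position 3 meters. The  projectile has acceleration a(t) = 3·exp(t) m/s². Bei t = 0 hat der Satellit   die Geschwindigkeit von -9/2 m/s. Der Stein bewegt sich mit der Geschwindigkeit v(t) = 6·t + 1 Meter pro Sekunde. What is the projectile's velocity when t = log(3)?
To find the answer, we compute 1 antiderivative of a(t) = 3·exp(t). The integral of acceleration, with v(0) = 3, gives velocity: v(t) = 3·exp(t). Using v(t) = 3·exp(t) and substituting t = log(3), we find v = 9.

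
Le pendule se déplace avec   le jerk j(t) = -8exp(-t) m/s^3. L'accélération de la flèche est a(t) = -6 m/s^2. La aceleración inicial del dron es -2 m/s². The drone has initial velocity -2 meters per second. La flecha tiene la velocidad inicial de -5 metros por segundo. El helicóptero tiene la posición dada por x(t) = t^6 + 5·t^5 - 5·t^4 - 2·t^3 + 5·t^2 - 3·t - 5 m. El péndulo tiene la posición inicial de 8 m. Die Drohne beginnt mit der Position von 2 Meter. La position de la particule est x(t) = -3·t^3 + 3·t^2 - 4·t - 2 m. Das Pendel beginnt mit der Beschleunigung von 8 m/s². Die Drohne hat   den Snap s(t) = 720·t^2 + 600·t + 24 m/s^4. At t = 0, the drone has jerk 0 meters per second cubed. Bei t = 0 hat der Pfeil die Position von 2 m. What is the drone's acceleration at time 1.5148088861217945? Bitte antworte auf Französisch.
Nous devons trouver l'intégrale de notre équation du snap s(t) = 720·t^2 + 600·t + 24 2 fois. L'intégrale du snap, avec j(0) = 0, donne le jerk: j(t) = 12·t·(20·t^2 + 25·t + 2). L'intégrale du jerk est l'accélération. En utilisant a(0) = -2, nous obtenons a(t) = 60·t^4 + 100·t^3 + 12·t^2 - 2. De l'équation de l'accélération a(t) = 60·t^4 + 100·t^3 + 12·t^2 - 2, nous substituons t = 1.5148088861217945 pour obtenir a = 689.054766142458.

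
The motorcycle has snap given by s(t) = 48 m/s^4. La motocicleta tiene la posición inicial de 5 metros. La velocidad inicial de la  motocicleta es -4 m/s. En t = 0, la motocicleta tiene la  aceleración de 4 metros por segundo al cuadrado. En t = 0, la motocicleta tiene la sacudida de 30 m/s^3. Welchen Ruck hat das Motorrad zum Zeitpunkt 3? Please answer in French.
Pour résoudre ceci, nous devons prendre 1 primitive de notre équation du snap s(t) = 48. La primitive du snap est le jerk. En utilisant j(0) = 30, nous obtenons j(t) = 48·t + 30. En utilisant j(t) = 48·t + 30 et en substituant t = 3, nous trouvons j = 174.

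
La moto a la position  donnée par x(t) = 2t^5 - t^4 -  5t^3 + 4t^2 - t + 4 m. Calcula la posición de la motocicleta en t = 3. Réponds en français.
En utilisant x(t) = 2·t^5 - t^4 - 5·t^3 + 4·t^2 - t + 4 et en substituant t = 3, nous trouvons x = 307.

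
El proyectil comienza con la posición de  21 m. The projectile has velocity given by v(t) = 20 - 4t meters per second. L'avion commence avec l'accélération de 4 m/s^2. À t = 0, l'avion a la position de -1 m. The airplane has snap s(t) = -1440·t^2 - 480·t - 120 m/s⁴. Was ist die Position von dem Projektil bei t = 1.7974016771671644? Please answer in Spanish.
Partiendo de la velocidad v(t) = 20 - 4·t, tomamos 1 antiderivada. La integral de la velocidad es la posición. Usando x(0) = 21, obtenemos x(t) = -2·t^2 + 20·t + 21. Tenemos la posición x(t) = -2·t^2 + 20·t + 21. Sustituyendo t = 1.7974016771671644: x(1.7974016771671644) = 50.4867279651766.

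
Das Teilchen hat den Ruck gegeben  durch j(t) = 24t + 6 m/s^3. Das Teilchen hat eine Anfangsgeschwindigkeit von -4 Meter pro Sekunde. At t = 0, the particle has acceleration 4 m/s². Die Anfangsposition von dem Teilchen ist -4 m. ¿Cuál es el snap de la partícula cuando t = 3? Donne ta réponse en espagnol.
Para resolver esto, necesitamos tomar 1 derivada de nuestra ecuación de la sacudida j(t) = 24·t + 6. Tomando d/dt de j(t), encontramos s(t) = 24. Tenemos el snap s(t) = 24. Sustituyendo t = 3: s(3) = 24.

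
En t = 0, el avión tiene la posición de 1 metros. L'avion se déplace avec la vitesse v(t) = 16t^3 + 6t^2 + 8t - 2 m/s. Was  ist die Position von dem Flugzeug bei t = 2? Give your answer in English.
To find the answer, we compute 1 integral of v(t) = 16·t^3 + 6·t^2 + 8·t - 2. Taking ∫v(t)dt and applying x(0) = 1, we find x(t) = 4·t^4 + 2·t^3 + 4·t^2 - 2·t + 1. We have position x(t) = 4·t^4 + 2·t^3 + 4·t^2 - 2·t + 1. Substituting t = 2: x(2) = 93.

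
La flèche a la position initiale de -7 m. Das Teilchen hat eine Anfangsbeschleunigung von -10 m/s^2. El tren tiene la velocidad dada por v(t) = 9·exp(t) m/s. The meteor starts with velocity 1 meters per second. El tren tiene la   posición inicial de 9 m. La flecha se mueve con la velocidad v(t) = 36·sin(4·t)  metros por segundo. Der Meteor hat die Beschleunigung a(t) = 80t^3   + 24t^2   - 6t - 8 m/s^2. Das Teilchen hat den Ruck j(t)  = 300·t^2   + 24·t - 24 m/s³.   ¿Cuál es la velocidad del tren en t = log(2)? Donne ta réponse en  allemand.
Mit v(t) = 9·exp(t) und Einsetzen von t = log(2), finden wir v = 18.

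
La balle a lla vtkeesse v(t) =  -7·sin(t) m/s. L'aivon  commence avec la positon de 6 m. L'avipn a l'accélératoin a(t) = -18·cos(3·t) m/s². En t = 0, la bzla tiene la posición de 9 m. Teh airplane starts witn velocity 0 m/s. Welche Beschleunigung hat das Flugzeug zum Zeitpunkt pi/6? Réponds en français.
En utilisant a(t) = -18·cos(3·t) et en substituant t = pi/6, nous trouvons a = 0.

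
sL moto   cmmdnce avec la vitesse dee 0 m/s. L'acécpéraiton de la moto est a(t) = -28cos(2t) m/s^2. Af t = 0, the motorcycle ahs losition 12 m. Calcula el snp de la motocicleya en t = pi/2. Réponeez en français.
Pour résoudre ceci, nous devons prendre 2 dérivées de notre équation de l'accélération a(t) = -28·cos(2·t). En prenant d/dt de a(t), nous trouvons j(t) = 56·sin(2·t). En dérivant le jerk, nous obtenons le snap: s(t) = 112·cos(2·t). En utilisant s(t) = 112·cos(2·t) et en substituant t = pi/2, nous trouvons s = -112.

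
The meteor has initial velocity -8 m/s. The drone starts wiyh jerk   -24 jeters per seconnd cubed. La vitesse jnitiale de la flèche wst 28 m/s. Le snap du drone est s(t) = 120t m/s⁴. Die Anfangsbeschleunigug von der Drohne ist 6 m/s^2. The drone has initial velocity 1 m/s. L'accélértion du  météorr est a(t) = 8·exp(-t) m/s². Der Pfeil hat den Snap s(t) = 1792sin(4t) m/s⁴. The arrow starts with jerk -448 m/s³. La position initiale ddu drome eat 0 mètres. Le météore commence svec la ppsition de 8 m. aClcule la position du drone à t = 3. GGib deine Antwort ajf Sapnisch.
Necesitamos integrar nuestra ecuación del snap s(t) = 120·t 4 veces. La integral del snap es la sacudida. Usando j(0) = -24, obtenemos j(t) = 60·t^2 - 24. Integrando la sacudida y usando la condición inicial a(0) = 6, obtenemos a(t) = 20·t^3 - 24·t + 6. La antiderivada de la aceleración, con v(0) = 1, da la velocidad: v(t) = 5·t^4 - 12·t^2 + 6·t + 1. Integrando la velocidad y usando la condición inicial x(0) = 0, obtenemos x(t) = t^5 - 4·t^3 + 3·t^2 + t. Tenemos la posición x(t) = t^5 - 4·t^3 + 3·t^2 + t. Sustituyendo t = 3: x(3) = 165.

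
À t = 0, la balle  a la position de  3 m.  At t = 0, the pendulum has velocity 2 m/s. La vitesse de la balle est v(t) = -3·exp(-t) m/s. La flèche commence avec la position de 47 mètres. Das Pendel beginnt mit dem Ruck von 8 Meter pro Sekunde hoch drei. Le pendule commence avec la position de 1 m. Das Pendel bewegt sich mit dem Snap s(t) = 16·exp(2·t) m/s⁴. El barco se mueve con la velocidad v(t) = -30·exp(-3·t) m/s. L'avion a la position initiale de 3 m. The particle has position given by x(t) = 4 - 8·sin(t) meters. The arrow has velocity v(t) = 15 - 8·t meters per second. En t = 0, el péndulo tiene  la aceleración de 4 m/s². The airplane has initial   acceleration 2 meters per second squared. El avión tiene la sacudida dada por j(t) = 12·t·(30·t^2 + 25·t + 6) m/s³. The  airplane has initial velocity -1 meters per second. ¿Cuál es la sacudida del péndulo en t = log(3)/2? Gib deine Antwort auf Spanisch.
Debemos encontrar la antiderivada de nuestra ecuación del snap s(t) = 16·exp(2·t) 1 vez. La integral del snap, con j(0) = 8, da la sacudida: j(t) = 8·exp(2·t). Usando j(t) = 8·exp(2·t) y sustituyendo t = log(3)/2, encontramos j = 24.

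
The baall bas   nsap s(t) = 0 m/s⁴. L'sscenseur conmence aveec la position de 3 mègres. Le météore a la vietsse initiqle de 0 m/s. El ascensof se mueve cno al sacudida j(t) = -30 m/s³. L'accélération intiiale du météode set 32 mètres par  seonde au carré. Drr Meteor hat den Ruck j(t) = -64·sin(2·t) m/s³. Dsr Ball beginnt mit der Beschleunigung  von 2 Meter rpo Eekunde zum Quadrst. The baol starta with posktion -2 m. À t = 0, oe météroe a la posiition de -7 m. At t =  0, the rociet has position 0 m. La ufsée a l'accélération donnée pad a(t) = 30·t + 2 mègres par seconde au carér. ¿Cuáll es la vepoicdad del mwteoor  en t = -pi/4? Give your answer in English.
We need to integrate our jerk equation j(t) = -64·sin(2·t) 2 times. The antiderivative of jerk is acceleration. Using a(0) = 32, we get a(t) = 32·cos(2·t). The integral of acceleration is velocity. Using v(0) = 0, we get v(t) = 16·sin(2·t). Using v(t) = 16·sin(2·t) and substituting t = -pi/4, we find v = -16.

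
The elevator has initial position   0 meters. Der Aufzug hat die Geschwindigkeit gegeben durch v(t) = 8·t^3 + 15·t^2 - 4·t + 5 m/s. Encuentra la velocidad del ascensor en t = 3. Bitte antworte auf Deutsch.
Mit v(t) = 8·t^3 + 15·t^2 - 4·t + 5 und Einsetzen von t = 3, finden wir v = 344.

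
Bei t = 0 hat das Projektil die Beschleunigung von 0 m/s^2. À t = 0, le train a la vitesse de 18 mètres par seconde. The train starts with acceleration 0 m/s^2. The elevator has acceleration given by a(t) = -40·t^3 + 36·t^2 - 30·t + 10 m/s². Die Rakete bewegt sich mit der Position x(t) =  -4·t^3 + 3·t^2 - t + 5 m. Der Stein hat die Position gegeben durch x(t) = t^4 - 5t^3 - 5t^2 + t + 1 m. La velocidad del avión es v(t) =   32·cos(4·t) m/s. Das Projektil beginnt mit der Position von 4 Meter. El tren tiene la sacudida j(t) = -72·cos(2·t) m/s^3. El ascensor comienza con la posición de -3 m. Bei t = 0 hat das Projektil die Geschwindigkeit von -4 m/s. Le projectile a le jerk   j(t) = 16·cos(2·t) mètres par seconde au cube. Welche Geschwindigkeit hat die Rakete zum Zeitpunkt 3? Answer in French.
Pour résoudre ceci, nous devons prendre 1 dérivée de notre équation de la position x(t) = -4·t^3 + 3·t^2 - t + 5. La dérivée de la position donne la vitesse: v(t) = -12·t^2 + 6·t - 1. De l'équation de la vitesse v(t) = -12·t^2 + 6·t - 1, nous substituons t = 3 pour obtenir v = -91.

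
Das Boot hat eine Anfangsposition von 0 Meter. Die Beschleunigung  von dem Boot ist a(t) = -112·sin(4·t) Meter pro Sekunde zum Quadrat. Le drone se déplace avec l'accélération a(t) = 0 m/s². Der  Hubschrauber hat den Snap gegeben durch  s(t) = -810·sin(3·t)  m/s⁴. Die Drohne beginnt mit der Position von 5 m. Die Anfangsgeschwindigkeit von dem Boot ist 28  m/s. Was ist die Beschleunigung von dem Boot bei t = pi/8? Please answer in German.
Wir haben die Beschleunigung a(t) = -112·sin(4·t). Durch Einsetzen von t = pi/8: a(pi/8) = -112.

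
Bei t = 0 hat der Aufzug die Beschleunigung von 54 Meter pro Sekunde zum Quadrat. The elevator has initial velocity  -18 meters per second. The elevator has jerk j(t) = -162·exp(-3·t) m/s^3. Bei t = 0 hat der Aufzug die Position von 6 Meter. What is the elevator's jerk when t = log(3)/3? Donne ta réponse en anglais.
Using j(t) = -162·exp(-3·t) and substituting t = log(3)/3, we find j = -54.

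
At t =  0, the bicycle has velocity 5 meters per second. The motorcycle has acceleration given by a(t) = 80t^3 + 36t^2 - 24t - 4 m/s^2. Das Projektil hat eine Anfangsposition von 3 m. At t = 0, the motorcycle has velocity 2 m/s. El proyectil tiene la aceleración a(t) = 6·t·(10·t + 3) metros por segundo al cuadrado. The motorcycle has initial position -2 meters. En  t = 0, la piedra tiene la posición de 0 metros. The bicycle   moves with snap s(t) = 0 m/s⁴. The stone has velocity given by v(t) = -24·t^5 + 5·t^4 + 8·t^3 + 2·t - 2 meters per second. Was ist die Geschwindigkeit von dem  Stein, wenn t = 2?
Wir haben die Geschwindigkeit v(t) = -24·t^5 + 5·t^4 + 8·t^3 + 2·t - 2. Durch Einsetzen von t = 2: v(2) = -622.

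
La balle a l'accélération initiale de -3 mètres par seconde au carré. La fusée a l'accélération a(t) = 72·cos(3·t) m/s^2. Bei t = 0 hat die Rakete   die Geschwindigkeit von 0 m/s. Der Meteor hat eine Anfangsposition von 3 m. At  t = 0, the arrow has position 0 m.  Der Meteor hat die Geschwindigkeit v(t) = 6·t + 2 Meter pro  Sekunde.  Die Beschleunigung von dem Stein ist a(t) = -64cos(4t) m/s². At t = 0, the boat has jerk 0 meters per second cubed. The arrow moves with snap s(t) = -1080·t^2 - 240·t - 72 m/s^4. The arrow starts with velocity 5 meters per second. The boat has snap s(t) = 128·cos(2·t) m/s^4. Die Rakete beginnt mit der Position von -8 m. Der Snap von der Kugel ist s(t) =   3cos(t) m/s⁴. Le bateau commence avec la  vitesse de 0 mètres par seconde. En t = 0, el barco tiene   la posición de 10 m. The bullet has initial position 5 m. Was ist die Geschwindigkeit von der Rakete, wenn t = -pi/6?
Ausgehend von der Beschleunigung a(t) = 72·cos(3·t), nehmen wir 1 Stammfunktion. Das Integral von der Beschleunigung ist die Geschwindigkeit. Mit v(0) = 0 erhalten wir v(t) = 24·sin(3·t). Wir haben die Geschwindigkeit v(t) = 24·sin(3·t). Durch Einsetzen von t = -pi/6: v(-pi/6) = -24.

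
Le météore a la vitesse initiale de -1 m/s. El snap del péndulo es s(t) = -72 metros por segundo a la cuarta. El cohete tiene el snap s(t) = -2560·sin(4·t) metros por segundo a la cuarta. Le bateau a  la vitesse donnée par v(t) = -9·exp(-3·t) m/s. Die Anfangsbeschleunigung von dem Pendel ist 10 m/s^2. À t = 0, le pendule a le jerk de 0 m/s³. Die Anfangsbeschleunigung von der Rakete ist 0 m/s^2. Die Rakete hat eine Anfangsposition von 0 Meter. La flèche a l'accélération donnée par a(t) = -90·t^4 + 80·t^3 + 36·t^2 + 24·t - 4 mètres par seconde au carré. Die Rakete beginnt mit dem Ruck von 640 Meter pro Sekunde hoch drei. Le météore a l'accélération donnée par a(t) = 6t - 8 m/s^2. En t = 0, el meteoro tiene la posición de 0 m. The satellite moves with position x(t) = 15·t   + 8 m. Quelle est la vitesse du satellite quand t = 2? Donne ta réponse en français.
Nous devons dériver notre équation de la position x(t) = 15·t + 8 1 fois. La dérivée de la position donne la vitesse: v(t) = 15. En utilisant v(t) = 15 et en substituant t = 2, nous trouvons v = 15.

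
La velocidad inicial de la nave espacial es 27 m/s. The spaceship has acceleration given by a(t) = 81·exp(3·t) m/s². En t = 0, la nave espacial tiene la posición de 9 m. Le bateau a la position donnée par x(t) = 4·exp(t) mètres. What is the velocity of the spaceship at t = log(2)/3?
We must find the integral of our acceleration equation a(t) = 81·exp(3·t) 1 time. The integral of acceleration is velocity. Using v(0) = 27, we get v(t) = 27·exp(3·t). From the given velocity equation v(t) = 27·exp(3·t), we substitute t = log(2)/3 to get v = 54.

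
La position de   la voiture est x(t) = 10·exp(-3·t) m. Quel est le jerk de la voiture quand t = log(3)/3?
Pour résoudre ceci, nous devons prendre 3 dérivées de notre équation de la position x(t) = 10·exp(-3·t). En prenant d/dt de x(t), nous trouvons v(t) = -30·exp(-3·t). La dérivée de la vitesse donne l'accélération: a(t) = 90·exp(-3·t). La dérivée de l'accélération donne le jerk: j(t) = -270·exp(-3·t). Nous avons le jerk j(t) = -270·exp(-3·t). En substituant t = log(3)/3: j(log(3)/3) = -90.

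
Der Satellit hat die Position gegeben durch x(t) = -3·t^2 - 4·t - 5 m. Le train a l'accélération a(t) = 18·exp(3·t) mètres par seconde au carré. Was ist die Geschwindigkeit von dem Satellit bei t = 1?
Wir müssen unsere Gleichung für die Position x(t) = -3·t^2 - 4·t - 5 1-mal ableiten. Die Ableitung von der Position ergibt die Geschwindigkeit: v(t) = -6·t - 4. Aus der Gleichung für die Geschwindigkeit v(t) = -6·t - 4, setzen wir t = 1 ein und erhalten v = -10.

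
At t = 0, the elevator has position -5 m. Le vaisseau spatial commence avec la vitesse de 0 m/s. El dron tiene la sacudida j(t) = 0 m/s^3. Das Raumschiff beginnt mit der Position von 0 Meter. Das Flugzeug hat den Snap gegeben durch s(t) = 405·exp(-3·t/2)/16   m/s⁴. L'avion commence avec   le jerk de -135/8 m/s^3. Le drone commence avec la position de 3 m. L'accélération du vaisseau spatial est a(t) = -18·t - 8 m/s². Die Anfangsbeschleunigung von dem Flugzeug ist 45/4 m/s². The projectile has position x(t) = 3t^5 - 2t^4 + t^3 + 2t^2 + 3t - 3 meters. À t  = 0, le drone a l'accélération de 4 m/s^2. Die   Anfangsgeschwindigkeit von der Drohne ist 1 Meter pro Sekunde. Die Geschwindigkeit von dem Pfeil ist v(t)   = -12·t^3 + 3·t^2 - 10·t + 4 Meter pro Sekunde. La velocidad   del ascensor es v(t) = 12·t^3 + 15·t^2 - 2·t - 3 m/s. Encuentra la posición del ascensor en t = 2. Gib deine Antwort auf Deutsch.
Ausgehend von der Geschwindigkeit v(t) = 12·t^3 + 15·t^2 - 2·t - 3, nehmen wir 1 Stammfunktion. Mit ∫v(t)dt und Anwendung von x(0) = -5, finden wir x(t) = 3·t^4 + 5·t^3 - t^2 - 3·t - 5. Aus der Gleichung für die Position x(t) = 3·t^4 + 5·t^3 - t^2 - 3·t - 5, setzen wir t = 2 ein und erhalten x = 73.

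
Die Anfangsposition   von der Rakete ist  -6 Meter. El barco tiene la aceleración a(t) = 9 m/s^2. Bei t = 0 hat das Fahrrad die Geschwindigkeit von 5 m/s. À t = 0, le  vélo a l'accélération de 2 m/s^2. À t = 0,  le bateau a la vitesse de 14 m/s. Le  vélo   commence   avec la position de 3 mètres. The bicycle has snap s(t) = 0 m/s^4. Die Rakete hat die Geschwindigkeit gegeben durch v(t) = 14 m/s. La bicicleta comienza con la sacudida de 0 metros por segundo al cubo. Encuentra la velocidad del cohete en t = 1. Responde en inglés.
From the given velocity equation v(t) = 14, we substitute t = 1 to get v = 14.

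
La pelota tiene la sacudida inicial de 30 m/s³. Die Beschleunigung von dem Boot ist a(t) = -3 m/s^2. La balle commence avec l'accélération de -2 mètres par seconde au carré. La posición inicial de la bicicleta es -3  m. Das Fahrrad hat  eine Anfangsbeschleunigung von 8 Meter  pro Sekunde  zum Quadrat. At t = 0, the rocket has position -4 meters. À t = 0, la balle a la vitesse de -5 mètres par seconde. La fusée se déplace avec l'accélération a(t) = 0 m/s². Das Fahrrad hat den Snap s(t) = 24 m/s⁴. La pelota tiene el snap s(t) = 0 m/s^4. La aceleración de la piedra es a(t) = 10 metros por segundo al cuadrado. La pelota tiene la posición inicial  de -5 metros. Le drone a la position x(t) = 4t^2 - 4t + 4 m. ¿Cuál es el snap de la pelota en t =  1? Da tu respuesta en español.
Tenemos el snap s(t) = 0. Sustituyendo t = 1: s(1) = 0.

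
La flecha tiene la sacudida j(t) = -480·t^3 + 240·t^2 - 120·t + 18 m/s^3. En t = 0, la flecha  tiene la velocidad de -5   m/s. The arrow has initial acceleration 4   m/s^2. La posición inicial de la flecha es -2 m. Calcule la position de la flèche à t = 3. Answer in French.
Pour résoudre ceci, nous devons prendre 3 intégrales de notre équation du jerk j(t) = -480·t^3 + 240·t^2 - 120·t + 18. L'intégrale du jerk, avec a(0) = 4, donne l'accélération: a(t) = -120·t^4 + 80·t^3 - 60·t^2 + 18·t + 4. L'intégrale de l'accélération, avec v(0) = -5, donne la vitesse: v(t) = -24·t^5 + 20·t^4 - 20·t^3 + 9·t^2 + 4·t - 5. L'intégrale de la vitesse est la position. En utilisant x(0) = -2, nous obtenons x(t) = -4·t^6 + 4·t^5 - 5·t^4 + 3·t^3 + 2·t^2 - 5·t - 2. Nous avons la position x(t) = -4·t^6 + 4·t^5 - 5·t^4 + 3·t^3 + 2·t^2 - 5·t - 2. En substituant t = 3: x(3) = -2267.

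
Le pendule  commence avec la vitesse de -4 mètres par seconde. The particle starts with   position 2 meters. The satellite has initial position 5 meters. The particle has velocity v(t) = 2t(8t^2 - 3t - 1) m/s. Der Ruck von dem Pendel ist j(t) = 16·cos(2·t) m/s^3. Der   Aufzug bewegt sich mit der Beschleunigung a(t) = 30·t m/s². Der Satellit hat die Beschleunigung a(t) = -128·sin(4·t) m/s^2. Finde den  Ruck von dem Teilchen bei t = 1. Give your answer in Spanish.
Partiendo de la velocidad v(t) = 2·t·(8·t^2 - 3·t - 1), tomamos 2 derivadas. Tomando d/dt de v(t), encontramos a(t) = 16·t^2 + 2·t·(16·t - 3) - 6·t - 2. Tomando d/dt de a(t), encontramos j(t) = 96·t - 12. De la ecuación de la sacudida j(t) = 96·t - 12, sustituimos t = 1 para obtener j = 84.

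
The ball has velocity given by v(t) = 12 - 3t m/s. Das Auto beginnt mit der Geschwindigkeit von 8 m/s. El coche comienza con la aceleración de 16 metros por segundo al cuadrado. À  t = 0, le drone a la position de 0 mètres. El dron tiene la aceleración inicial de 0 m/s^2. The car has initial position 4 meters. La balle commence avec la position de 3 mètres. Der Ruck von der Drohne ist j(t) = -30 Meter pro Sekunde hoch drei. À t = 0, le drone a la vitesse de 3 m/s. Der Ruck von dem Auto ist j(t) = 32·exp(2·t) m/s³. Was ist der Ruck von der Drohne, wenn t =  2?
Mit j(t) = -30 und Einsetzen von t = 2, finden wir j = -30.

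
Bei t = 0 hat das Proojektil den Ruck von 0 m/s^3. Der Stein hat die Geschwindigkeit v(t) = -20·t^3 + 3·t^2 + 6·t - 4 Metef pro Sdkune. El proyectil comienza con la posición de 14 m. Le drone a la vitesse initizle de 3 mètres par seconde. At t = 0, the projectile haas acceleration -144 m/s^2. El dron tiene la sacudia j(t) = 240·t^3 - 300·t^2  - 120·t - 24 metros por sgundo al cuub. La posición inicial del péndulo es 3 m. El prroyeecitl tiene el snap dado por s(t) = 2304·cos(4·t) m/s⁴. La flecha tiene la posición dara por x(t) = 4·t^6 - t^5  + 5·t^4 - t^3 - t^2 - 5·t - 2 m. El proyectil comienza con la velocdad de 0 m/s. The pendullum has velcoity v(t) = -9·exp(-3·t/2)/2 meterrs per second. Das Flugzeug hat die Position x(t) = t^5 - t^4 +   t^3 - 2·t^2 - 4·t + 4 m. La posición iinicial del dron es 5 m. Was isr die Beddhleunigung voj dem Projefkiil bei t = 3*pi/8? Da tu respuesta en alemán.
Wir müssen unsere Gleichung für den Snap s(t) = 2304·cos(4·t) 2-mal integrieren. Mit ∫s(t)dt und Anwendung von j(0) = 0, finden wir j(t) = 576·sin(4·t). Mit ∫j(t)dt und Anwendung von a(0) = -144, finden wir a(t) = -144·cos(4·t). Aus der Gleichung für die Beschleunigung a(t) = -144·cos(4·t), setzen wir t = 3*pi/8 ein und erhalten a = 0.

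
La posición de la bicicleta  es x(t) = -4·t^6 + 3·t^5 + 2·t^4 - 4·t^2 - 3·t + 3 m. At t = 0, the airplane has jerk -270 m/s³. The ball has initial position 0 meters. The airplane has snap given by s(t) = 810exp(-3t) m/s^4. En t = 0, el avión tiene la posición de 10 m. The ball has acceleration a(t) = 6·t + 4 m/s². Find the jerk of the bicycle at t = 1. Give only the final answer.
The answer is -252.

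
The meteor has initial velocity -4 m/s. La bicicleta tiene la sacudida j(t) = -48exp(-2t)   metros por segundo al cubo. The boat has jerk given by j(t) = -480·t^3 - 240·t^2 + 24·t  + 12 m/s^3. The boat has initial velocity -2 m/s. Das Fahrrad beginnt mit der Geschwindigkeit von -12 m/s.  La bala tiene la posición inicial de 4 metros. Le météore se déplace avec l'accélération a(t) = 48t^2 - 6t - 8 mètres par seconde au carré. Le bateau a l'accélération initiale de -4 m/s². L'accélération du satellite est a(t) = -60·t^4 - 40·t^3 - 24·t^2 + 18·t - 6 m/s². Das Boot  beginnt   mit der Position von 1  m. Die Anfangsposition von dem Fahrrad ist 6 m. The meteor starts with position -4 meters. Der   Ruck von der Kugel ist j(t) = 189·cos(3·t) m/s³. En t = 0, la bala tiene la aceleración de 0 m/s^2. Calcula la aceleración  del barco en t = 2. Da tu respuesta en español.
Para resolver esto, necesitamos tomar 1 antiderivada de nuestra ecuación de la sacudida j(t) = -480·t^3 - 240·t^2 + 24·t + 12. Tomando ∫j(t)dt y aplicando a(0) = -4, encontramos a(t) = -120·t^4 - 80·t^3 + 12·t^2 + 12·t - 4. De la ecuación de la aceleración a(t) = -120·t^4 - 80·t^3 + 12·t^2 + 12·t - 4, sustituimos t = 2 para obtener a = -2492.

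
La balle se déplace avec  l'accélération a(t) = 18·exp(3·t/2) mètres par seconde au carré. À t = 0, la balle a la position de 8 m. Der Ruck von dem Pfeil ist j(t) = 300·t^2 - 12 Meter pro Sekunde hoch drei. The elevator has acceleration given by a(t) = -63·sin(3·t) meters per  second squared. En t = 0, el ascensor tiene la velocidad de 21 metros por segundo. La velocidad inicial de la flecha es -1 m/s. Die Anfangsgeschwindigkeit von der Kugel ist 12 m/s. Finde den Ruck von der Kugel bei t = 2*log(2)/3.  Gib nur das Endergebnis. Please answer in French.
j(2*log(2)/3) = 54.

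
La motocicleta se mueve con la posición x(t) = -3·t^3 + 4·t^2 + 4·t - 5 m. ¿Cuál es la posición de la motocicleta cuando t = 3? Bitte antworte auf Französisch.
Nous avons la position x(t) = -3·t^3 + 4·t^2 + 4·t - 5. En substituant t = 3: x(3) = -38.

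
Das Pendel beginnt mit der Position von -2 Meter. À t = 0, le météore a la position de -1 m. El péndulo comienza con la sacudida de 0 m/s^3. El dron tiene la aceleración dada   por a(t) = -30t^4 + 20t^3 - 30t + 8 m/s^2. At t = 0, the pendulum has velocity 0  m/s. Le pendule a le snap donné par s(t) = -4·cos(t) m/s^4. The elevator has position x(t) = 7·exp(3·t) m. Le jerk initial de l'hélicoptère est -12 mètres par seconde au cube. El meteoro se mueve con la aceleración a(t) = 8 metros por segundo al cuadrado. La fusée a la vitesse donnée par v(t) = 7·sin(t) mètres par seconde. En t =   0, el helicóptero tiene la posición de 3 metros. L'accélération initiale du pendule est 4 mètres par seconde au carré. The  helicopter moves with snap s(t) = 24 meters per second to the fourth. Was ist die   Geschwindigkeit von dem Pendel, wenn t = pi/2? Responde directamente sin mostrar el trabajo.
Bei t = pi/2, v = 4.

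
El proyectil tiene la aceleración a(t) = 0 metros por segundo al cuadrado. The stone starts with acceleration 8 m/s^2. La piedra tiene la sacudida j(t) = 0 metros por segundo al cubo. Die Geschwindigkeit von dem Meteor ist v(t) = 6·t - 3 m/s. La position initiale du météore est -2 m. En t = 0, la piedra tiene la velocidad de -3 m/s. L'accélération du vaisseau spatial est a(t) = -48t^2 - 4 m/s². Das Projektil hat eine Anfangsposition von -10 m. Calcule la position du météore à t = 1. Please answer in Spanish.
Necesitamos integrar nuestra ecuación de la velocidad v(t) = 6·t - 3 1 vez. La integral de la velocidad es la posición. Usando x(0) = -2, obtenemos x(t) = 3·t^2 - 3·t - 2. De la ecuación de la posición x(t) = 3·t^2 - 3·t - 2, sustituimos t = 1 para obtener x = -2.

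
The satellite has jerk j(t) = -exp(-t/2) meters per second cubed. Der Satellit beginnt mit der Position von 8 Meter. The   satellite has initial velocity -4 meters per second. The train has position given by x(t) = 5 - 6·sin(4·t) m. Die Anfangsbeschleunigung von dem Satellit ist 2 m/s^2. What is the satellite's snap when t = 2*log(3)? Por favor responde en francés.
En partant du jerk j(t) = -exp(-t/2), nous prenons 1 dérivée. La dérivée du jerk donne le snap: s(t) = exp(-t/2)/2. En utilisant s(t) = exp(-t/2)/2 et en substituant t = 2*log(3), nous trouvons s = 1/6.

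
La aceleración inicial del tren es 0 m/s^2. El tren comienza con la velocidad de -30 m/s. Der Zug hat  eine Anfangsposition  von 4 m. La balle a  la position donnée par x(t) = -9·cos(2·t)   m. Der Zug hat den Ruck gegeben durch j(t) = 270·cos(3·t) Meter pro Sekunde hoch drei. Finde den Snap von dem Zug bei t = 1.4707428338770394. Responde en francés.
Nous devons dériver notre équation du jerk j(t) = 270·cos(3·t) 1 fois. En prenant d/dt de j(t), nous trouvons s(t) = -810·sin(3·t). Nous avons le snap s(t) = -810·sin(3·t). En substituant t = 1.4707428338770394: s(1.4707428338770394) = 773.784132208933.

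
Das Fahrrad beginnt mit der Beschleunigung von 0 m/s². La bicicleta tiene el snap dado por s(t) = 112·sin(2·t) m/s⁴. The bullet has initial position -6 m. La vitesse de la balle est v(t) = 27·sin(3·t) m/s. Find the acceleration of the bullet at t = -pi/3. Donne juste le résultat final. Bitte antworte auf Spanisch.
En t = -pi/3, a = -81.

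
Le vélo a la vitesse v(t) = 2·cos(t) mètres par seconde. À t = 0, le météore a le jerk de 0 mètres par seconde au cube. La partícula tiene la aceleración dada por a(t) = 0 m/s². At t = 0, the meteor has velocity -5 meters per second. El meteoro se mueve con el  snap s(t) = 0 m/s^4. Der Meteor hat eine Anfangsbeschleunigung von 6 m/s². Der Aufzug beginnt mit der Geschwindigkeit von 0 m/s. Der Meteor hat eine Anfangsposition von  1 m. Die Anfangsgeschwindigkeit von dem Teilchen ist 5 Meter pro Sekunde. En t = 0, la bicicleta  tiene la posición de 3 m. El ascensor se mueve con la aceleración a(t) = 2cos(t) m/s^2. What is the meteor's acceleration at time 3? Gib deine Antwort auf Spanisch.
Partiendo del snap s(t) = 0, tomamos 2 antiderivadas. Integrando el snap y usando la condición inicial j(0) = 0, obtenemos j(t) = 0. Integrando la sacudida y usando la condición inicial a(0) = 6, obtenemos a(t) = 6. Usando a(t) = 6 y sustituyendo t = 3, encontramos a = 6.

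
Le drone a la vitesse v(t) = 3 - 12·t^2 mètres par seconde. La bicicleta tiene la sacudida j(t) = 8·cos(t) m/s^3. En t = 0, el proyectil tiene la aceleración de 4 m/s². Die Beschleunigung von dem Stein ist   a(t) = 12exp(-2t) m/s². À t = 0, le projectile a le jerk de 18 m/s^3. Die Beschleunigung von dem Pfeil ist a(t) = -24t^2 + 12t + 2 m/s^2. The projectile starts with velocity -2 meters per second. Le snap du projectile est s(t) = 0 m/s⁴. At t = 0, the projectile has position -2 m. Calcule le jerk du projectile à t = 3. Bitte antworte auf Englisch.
We must find the antiderivative of our snap equation s(t) = 0 1 time. The integral of snap, with j(0) = 18, gives jerk: j(t) = 18. We have jerk j(t) = 18. Substituting t = 3: j(3) = 18.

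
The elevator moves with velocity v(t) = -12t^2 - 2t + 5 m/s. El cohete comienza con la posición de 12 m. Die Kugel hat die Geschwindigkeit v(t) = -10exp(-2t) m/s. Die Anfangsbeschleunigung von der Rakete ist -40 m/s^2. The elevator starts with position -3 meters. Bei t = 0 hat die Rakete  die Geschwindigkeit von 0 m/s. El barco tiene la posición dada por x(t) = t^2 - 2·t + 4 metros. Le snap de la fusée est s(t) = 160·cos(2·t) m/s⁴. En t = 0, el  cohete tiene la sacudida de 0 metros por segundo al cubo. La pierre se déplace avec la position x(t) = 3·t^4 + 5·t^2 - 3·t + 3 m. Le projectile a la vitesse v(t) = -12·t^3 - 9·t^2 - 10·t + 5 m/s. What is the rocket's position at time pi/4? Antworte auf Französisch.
Nous devons intégrer notre équation du snap s(t) = 160·cos(2·t) 4 fois. En prenant ∫s(t)dt et en appliquant j(0) = 0, nous trouvons j(t) = 80·sin(2·t). L'intégrale du jerk est l'accélération. En utilisant a(0) = -40, nous obtenons a(t) = -40·cos(2·t). En prenant ∫a(t)dt et en appliquant v(0) = 0, nous trouvons v(t) = -20·sin(2·t). L'intégrale de la vitesse est la position. En utilisant x(0) = 12, nous obtenons x(t) = 10·cos(2·t) + 2. De l'équation de la position x(t) = 10·cos(2·t) + 2, nous substituons t = pi/4 pour obtenir x = 2.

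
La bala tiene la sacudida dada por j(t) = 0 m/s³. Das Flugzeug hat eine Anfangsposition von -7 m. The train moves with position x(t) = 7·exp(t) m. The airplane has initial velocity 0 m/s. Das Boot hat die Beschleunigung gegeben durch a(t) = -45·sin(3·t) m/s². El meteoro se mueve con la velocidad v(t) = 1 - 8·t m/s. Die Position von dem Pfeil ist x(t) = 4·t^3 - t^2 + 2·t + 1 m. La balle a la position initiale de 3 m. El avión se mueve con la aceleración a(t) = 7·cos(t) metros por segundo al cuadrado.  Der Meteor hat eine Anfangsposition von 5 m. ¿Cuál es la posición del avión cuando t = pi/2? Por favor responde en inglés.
Starting from acceleration a(t) = 7·cos(t), we take 2 antiderivatives. Finding the antiderivative of a(t) and using v(0) = 0: v(t) = 7·sin(t). Taking ∫v(t)dt and applying x(0) = -7, we find x(t) = -7·cos(t). We have position x(t) = -7·cos(t). Substituting t = pi/2: x(pi/2) = 0.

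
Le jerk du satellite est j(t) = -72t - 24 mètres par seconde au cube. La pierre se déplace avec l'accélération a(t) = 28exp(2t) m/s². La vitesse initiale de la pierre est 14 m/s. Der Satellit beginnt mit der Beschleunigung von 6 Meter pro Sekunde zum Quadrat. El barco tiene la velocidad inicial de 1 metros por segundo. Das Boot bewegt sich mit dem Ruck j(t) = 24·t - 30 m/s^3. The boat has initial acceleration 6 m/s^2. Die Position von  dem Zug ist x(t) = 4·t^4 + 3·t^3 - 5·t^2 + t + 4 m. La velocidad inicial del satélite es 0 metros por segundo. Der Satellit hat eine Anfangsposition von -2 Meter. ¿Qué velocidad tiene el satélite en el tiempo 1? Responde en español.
Para resolver esto, necesitamos tomar 2 antiderivadas de nuestra ecuación de la sacudida j(t) = -72·t - 24. Tomando ∫j(t)dt y aplicando a(0) = 6, encontramos a(t) = -36·t^2 - 24·t + 6. La integral de la aceleración, con v(0) = 0, da la velocidad: v(t) = 6·t·(-2·t^2 - 2·t + 1). Tenemos la velocidad v(t) = 6·t·(-2·t^2 - 2·t + 1). Sustituyendo t = 1: v(1) = -18.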